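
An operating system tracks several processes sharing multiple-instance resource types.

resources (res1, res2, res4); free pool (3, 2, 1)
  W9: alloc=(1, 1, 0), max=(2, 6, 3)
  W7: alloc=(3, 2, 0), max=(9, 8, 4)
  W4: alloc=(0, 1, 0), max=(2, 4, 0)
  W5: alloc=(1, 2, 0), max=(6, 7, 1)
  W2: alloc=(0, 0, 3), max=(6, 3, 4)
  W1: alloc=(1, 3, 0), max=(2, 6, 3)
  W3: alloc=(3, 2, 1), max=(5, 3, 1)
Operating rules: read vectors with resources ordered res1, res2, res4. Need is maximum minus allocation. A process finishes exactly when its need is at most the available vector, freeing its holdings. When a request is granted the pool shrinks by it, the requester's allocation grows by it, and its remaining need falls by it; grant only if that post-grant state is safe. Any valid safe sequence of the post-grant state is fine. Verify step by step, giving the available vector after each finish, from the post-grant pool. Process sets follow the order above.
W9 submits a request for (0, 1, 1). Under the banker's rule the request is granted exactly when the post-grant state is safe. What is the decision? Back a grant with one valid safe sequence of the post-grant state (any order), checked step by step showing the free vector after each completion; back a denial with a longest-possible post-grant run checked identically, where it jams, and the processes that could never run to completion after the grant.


GRANT. The post-grant state is safe; one safe sequence: W3, W2, W1, W9, W7, W5, W4.
Key observation: even at the reduced pool (3, 1, 0), W3 fits immediately, so safety survives the grant.
Step-by-step check of the post-grant state:
  pool = (3, 1, 0)
  W3: need (2, 1, 0) fits (3, 1, 0); releases (3, 2, 1), pool now (6, 3, 1)
  W2: need (6, 3, 1) fits (6, 3, 1); releases (0, 0, 3), pool now (6, 3, 4)
  W1: need (1, 3, 3) fits (6, 3, 4); releases (1, 3, 0), pool now (7, 6, 4)
  W9: need (1, 4, 2) fits (7, 6, 4); releases (1, 2, 1), pool now (8, 8, 5)
  W7: need (6, 6, 4) fits (8, 8, 5); releases (3, 2, 0), pool now (11, 10, 5)
  W5: need (5, 5, 1) fits (11, 10, 5); releases (1, 2, 0), pool now (12, 12, 5)
  W4: need (2, 3, 0) fits (12, 12, 5); releases (0, 1, 0), pool now (12, 13, 5)


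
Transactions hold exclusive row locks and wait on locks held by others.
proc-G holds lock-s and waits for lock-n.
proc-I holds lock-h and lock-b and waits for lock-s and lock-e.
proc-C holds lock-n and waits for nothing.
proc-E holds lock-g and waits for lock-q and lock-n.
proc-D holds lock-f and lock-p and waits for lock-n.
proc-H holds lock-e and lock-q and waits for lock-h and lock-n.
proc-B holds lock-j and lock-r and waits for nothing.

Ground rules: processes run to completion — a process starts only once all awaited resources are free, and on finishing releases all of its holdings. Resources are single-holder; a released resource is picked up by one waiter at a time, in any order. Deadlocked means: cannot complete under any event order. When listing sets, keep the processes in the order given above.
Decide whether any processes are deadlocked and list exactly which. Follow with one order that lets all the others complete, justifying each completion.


The deadlocked set is proc-I, proc-E and proc-H.
Key observation: the waits loop around proc-I -> proc-H -> proc-I with no way out; proc-E waits into the deadlock from upstream.
A valid finishing order for the others: proc-C, proc-B, proc-D, proc-G.
Step-by-step check:
  run proc-C (it waits on nothing); releases lock-n
  run proc-B (it waits on nothing); releases lock-j and lock-r
  run proc-D (all its waits — lock-n — are resolved); releases lock-f and lock-p
  run proc-G (all its waits — lock-n — are resolved); releases lock-s


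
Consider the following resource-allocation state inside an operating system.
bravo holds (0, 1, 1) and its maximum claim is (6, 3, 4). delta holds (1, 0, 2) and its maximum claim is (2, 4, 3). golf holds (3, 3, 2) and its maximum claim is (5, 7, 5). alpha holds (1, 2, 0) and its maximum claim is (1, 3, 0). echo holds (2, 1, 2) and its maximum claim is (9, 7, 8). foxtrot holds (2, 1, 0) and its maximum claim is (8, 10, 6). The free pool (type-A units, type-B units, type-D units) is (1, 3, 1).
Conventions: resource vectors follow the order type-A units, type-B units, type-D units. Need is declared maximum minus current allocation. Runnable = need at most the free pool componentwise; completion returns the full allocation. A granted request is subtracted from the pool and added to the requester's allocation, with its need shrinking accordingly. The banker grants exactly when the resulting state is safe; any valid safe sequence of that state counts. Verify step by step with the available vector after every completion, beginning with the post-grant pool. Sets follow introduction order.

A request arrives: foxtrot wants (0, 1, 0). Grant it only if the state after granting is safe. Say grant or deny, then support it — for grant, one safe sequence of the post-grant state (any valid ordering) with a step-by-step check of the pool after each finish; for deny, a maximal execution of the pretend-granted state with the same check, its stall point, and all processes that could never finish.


GRANT — the state after the grant stays safe, e.g. via alpha, delta, golf, bravo, foxtrot, echo.
Key observation: even at the reduced pool (1, 2, 1), alpha fits immediately, so safety survives the grant.
Step-by-step check of the post-grant state:
  pool = (1, 2, 1)
  alpha needs (0, 1, 0) <= (1, 2, 1) -> finishes; pool += (1, 2, 0) = (2, 4, 1)
  delta needs (1, 4, 1) <= (2, 4, 1) -> finishes; pool += (1, 0, 2) = (3, 4, 3)
  golf needs (2, 4, 3) <= (3, 4, 3) -> finishes; pool += (3, 3, 2) = (6, 7, 5)
  bravo needs (6, 2, 3) <= (6, 7, 5) -> finishes; pool += (0, 1, 1) = (6, 8, 6)
  foxtrot needs (6, 8, 6) <= (6, 8, 6) -> finishes; pool += (2, 2, 0) = (8, 10, 6)
  echo needs (7, 6, 6) <= (8, 10, 6) -> finishes; pool += (2, 1, 2) = (10, 11, 8)


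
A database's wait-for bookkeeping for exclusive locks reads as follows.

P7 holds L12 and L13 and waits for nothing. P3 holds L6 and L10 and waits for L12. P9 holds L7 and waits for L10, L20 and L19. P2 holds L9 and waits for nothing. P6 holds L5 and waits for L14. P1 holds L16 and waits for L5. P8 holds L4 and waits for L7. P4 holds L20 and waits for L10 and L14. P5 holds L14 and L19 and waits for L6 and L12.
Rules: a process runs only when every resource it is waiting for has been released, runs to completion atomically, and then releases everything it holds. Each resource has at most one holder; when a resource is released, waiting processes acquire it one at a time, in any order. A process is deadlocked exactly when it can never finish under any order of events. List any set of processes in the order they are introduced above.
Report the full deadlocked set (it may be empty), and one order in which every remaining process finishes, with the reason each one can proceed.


No process is deadlocked.
Key observation: there is no circular wait here — follow any chain and it reaches a process that is free to run now.
The rest can finish in the order P7, P2, P3, P5, P6, P4, P9, P1, P8.
Check, step by step:
  P7: no waits; runs immediately, freeing L12 and L13
  P2: no waits; runs immediately, freeing L9
  run P3 (all its waits — L12 — are resolved); releases L6 and L10
  run P5 (all its waits — L6 and L12 — are resolved); releases L14 and L19
  run P6 (all its waits — L14 — are resolved); releases L5
  run P4 (all its waits — L10 and L14 — are resolved); releases L20
  run P9 (all its waits — L10, L20 and L19 — are resolved); releases L7
  run P1 (all its waits — L5 — are resolved); releases L16
  run P8 (all its waits — L7 — are resolved); releases L4


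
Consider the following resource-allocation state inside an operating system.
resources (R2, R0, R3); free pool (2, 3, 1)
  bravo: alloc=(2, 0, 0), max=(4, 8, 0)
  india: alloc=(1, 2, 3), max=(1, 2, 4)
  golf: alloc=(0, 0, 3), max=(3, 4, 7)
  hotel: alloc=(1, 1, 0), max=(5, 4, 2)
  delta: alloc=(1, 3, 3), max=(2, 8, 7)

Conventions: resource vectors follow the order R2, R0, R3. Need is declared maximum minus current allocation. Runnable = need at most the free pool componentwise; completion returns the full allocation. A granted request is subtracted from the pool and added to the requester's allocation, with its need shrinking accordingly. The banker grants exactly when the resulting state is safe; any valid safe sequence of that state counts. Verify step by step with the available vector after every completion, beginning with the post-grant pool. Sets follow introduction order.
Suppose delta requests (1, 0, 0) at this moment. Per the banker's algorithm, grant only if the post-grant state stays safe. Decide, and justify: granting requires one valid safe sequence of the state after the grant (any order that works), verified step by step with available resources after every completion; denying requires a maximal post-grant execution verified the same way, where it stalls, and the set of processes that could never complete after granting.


GRANT: granting preserves safety; a valid post-grant sequence is india, delta, golf, hotel, bravo.
Key observation: post-grant, (1, 3, 1) remains, and an order beginning with india completes everyone.
Check on the post-grant state, step by step:
  pool = (1, 3, 1)
  run india (needs (0, 0, 1), free (1, 3, 1)); after release of (1, 2, 3) the pool is (2, 5, 4)
  run delta (needs (0, 5, 4), free (2, 5, 4)); after release of (2, 3, 3) the pool is (4, 8, 7)
  run golf (needs (3, 4, 4), free (4, 8, 7)); after release of (0, 0, 3) the pool is (4, 8, 10)
  run hotel (needs (4, 3, 2), free (4, 8, 10)); after release of (1, 1, 0) the pool is (5, 9, 10)
  run bravo (needs (2, 8, 0), free (5, 9, 10)); after release of (2, 0, 0) the pool is (7, 9, 10)


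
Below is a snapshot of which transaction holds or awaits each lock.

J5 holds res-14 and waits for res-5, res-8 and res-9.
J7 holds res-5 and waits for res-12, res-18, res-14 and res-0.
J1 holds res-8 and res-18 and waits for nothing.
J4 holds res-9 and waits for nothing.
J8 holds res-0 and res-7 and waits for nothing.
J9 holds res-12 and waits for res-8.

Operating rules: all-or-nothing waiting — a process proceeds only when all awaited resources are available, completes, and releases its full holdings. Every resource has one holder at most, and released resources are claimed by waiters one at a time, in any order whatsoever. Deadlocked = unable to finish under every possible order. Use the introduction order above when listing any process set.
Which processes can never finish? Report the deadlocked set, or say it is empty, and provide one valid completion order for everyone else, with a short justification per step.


The deadlocked set is J5 and J7.
Key observation: the wait chain closes on itself along J5 -> J7 -> J5; no other process is dragged down with it.
A valid finishing order for the others: J1, J4, J8, J9.
Check, step by step:
  J1 waits on nothing -> runs at once and releases res-8 and res-18
  J4 waits on nothing -> runs at once and releases res-9
  J8 waits on nothing -> runs at once and releases res-0 and res-7
  J9 waits on res-8 — all released -> runs and releases res-12


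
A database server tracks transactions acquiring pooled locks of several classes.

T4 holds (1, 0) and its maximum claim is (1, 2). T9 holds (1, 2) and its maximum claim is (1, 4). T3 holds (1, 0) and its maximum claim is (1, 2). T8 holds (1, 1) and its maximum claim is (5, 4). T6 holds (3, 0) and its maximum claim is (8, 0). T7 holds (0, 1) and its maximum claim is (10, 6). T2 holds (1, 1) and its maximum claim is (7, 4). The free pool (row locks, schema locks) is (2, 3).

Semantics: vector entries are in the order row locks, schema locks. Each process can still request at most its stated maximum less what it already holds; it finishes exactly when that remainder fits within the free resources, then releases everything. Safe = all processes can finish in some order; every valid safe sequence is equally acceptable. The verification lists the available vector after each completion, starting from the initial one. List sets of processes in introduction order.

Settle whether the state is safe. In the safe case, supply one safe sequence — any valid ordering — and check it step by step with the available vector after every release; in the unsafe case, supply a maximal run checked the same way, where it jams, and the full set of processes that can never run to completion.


SAFE, for example via the order T9, T4, T8, T6, T2, T3, T7.
Key observation: T8 marks the first exact bind of the order: its need (4, 3) fits the free (4, 5) with zero slack on a requested resource.
Verifying each step:
  pool = (2, 3)
  run T9 (needs (0, 2), free (2, 3)); after release of (1, 2) the pool is (3, 5)
  run T4 (needs (0, 2), free (3, 5)); after release of (1, 0) the pool is (4, 5)
  run T8 (needs (4, 3), free (4, 5)); after release of (1, 1) the pool is (5, 6)
  run T6 (needs (5, 0), free (5, 6)); after release of (3, 0) the pool is (8, 6)
  run T2 (needs (6, 3), free (8, 6)); after release of (1, 1) the pool is (9, 7)
  run T3 (needs (0, 2), free (9, 7)); after release of (1, 0) the pool is (10, 7)
  run T7 (needs (10, 5), free (10, 7)); after release of (0, 1) the pool is (10, 8)


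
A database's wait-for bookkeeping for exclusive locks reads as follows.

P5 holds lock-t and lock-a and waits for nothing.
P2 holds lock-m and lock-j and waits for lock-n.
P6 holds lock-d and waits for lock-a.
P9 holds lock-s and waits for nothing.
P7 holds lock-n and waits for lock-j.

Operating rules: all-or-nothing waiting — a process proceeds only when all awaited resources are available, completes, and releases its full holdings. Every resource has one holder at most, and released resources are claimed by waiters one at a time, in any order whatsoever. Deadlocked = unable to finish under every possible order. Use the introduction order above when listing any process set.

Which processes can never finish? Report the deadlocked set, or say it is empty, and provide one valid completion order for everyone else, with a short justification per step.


The deadlocked set is P2 and P7.
Key observation: the knot is the closed ring of waits P2 -> P7 -> P2; no other process is dragged down with it.
A valid finishing order for the others: P5, P6, P9.
Verifying each step:
  P5: no waits; runs immediately, freeing lock-t and lock-a
  P6 waits on lock-a — all released -> runs and releases lock-d
  P9: no waits; runs immediately, freeing lock-s


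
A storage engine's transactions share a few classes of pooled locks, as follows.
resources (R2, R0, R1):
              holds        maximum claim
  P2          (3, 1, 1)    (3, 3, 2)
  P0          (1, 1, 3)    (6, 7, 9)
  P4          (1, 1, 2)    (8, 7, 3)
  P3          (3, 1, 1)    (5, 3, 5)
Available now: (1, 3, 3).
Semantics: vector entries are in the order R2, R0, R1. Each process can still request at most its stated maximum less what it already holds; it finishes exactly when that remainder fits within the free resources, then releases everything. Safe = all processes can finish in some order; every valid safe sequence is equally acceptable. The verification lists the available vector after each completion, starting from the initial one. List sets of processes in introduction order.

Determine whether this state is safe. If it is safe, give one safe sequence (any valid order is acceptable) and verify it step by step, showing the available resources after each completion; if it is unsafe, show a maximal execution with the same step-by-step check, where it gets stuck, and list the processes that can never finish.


UNSAFE — no complete ordering exists.
Key observation: once P2, P3 finish, the pool peaks at (7, 5, 5) — and every remaining process still needs more R0 than that.
A maximal execution: P2, P3 — then nothing else fits. Walking it through:
  pool = (1, 3, 3)
  run P2 (needs (0, 2, 1), free (1, 3, 3)); after release of (3, 1, 1) the pool is (4, 4, 4)
  run P3 (needs (2, 2, 4), free (4, 4, 4)); after release of (3, 1, 1) the pool is (7, 5, 5)
  P0 still needs (5, 6, 6) but only (7, 5, 5) is free — short on R0 and R1
  P4 still needs (7, 6, 1) but only (7, 5, 5) is free — short on R0
Never able to finish: P0 and P4.


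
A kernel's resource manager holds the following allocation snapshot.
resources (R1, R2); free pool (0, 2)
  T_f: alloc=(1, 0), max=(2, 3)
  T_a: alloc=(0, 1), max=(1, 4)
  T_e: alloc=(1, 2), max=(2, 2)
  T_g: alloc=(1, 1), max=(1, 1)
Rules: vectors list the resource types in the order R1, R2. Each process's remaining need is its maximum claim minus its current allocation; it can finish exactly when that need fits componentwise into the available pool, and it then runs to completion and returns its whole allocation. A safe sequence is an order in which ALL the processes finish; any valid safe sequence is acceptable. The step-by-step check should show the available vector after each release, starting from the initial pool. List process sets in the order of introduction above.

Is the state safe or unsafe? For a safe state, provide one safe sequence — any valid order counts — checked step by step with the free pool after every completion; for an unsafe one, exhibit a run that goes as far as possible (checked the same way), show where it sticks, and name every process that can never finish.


SAFE. One safe sequence: T_g, T_a, T_f, T_e.
Key observation: T_a is the earliest step where a requested resource binds exactly: need (1, 3), pool (1, 3) at its turn.
Verifying each step:
  pool = (0, 2)
  T_g needs (0, 0) <= (0, 2) -> finishes; pool += (1, 1) = (1, 3)
  T_a needs (1, 3) <= (1, 3) -> finishes; pool += (0, 1) = (1, 4)
  T_f needs (1, 3) <= (1, 4) -> finishes; pool += (1, 0) = (2, 4)
  T_e needs (1, 0) <= (2, 4) -> finishes; pool += (1, 2) = (3, 6)


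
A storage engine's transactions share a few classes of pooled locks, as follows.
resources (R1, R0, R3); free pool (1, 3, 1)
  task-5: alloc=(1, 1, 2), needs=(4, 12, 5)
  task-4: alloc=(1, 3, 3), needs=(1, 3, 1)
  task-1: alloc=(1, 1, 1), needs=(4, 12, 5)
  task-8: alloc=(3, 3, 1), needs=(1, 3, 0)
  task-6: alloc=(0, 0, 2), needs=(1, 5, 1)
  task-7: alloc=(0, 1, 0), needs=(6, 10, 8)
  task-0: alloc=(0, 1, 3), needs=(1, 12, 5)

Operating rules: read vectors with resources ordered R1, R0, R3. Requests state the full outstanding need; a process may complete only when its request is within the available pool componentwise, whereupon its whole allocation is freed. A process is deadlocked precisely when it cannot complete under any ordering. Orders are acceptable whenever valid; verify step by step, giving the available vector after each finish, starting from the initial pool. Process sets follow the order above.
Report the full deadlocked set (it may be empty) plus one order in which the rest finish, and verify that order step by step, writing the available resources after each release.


Deadlocked set: task-5, task-1, task-7 and task-0.
Key observation: the wall is R0: completing task-4, task-6, task-8 brings the pool only to (5, 9, 7), and all the rest need more.
The rest can finish in the order task-4, task-6, task-8. Step-by-step check:
  pool = (1, 3, 1)
  task-4 needs (1, 3, 1) <= (1, 3, 1) -> finishes; pool += (1, 3, 3) = (2, 6, 4)
  task-6 needs (1, 5, 1) <= (2, 6, 4) -> finishes; pool += (0, 0, 2) = (2, 6, 6)
  task-8 needs (1, 3, 0) <= (2, 6, 6) -> finishes; pool += (3, 3, 1) = (5, 9, 7)
None of the blocked processes ever fits:
  blocked: task-5 wants (4, 12, 5), pool (5, 9, 7) — not enough R0
  blocked: task-1 wants (4, 12, 5), pool (5, 9, 7) — not enough R0
  blocked: task-7 wants (6, 10, 8), pool (5, 9, 7) — not enough R1, R0 and R3
  blocked: task-0 wants (1, 12, 5), pool (5, 9, 7) — not enough R0


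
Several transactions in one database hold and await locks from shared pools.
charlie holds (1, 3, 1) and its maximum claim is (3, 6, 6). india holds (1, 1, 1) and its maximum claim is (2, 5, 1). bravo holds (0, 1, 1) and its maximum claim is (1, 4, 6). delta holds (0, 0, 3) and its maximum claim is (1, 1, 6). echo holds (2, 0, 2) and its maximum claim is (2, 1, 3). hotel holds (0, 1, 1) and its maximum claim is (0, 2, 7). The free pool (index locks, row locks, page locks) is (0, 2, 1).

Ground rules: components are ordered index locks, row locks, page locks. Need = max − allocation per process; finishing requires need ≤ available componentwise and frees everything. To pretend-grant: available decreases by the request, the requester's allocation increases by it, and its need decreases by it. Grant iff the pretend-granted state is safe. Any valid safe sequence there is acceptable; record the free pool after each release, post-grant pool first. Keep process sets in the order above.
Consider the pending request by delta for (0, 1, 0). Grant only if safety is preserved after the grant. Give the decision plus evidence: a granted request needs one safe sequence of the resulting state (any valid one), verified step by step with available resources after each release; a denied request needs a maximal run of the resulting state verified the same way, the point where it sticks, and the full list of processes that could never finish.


GRANT — the state after the grant stays safe, e.g. via echo, delta, hotel, charlie, bravo, india.
Key observation: granting shrinks the pool to (0, 1, 1), yet echo still fits and the chain goes through.
Verifying the post-grant state step by step:
  pool = (0, 1, 1)
  echo: need (0, 1, 1) fits (0, 1, 1); releases (2, 0, 2), pool now (2, 1, 3)
  delta: need (1, 0, 3) fits (2, 1, 3); releases (0, 1, 3), pool now (2, 2, 6)
  hotel: need (0, 1, 6) fits (2, 2, 6); releases (0, 1, 1), pool now (2, 3, 7)
  charlie: need (2, 3, 5) fits (2, 3, 7); releases (1, 3, 1), pool now (3, 6, 8)
  bravo: need (1, 3, 5) fits (3, 6, 8); releases (0, 1, 1), pool now (3, 7, 9)
  india: need (1, 4, 0) fits (3, 7, 9); releases (1, 1, 1), pool now (4, 8, 10)


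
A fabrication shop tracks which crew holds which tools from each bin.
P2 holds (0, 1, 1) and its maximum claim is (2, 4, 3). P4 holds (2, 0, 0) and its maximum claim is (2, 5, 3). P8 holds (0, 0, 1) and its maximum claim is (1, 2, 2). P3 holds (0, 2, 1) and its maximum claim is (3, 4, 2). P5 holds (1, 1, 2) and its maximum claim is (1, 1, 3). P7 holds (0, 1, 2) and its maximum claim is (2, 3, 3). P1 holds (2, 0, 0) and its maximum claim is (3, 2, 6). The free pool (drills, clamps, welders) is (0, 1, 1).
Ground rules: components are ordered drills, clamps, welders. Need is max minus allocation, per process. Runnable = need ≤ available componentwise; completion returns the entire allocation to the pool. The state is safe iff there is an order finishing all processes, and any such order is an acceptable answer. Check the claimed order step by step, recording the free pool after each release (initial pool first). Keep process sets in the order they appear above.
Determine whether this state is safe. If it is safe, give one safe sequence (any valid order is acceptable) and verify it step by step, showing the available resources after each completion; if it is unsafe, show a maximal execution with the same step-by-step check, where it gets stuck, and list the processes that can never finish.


The state is UNSAFE.
Key observation: after P5, P8 the pool peaks at (1, 2, 4), and each blocked process is short somewhere: P2 on drills, clamps; P4 on clamps; P3 on drills; P7 on drills; P1 on welders.
A maximal execution: P5, P8 — then nothing else fits. Verifying each step:
  pool = (0, 1, 1)
  P5 needs (0, 0, 1) <= (0, 1, 1) -> finishes; pool += (1, 1, 2) = (1, 2, 3)
  P8 needs (1, 2, 1) <= (1, 2, 3) -> finishes; pool += (0, 0, 1) = (1, 2, 4)
  P2 cannot run: need (2, 3, 2) vs free (1, 2, 4) (insufficient drills and clamps)
  P4 cannot run: need (0, 5, 3) vs free (1, 2, 4) (insufficient clamps)
  P3 cannot run: need (3, 2, 1) vs free (1, 2, 4) (insufficient drills)
  P7 cannot run: need (2, 2, 1) vs free (1, 2, 4) (insufficient drills)
  P1 cannot run: need (1, 2, 6) vs free (1, 2, 4) (insufficient welders)
Processes that can never finish: P2, P4, P3, P7 and P1.


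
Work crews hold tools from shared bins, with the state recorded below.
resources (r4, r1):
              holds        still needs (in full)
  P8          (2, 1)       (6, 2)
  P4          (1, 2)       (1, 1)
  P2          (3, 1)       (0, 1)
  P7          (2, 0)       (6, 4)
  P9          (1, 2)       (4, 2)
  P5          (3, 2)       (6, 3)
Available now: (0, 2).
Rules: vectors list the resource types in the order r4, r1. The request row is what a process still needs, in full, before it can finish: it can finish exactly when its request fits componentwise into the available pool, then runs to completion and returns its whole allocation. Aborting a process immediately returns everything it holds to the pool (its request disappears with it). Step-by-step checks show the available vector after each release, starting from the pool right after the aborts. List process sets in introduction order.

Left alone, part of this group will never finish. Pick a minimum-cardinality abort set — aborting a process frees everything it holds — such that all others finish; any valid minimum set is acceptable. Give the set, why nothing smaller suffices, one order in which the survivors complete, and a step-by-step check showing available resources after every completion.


Abort P5.
Key observation: P7 could never have finished before the abort; with (3, 2) returned by P5, it fits at step 3.
Why nothing smaller works: aborting no one leaves the state deadlocked as given.
Survivors finish in the order: P4, P2, P7, P8, P9. Check, step by step (pool after the aborts first):
  pool = (3, 4)
  P4 needs (1, 1) <= (3, 4) -> finishes; pool += (1, 2) = (4, 6)
  P2 needs (0, 1) <= (4, 6) -> finishes; pool += (3, 1) = (7, 7)
  P7 needs (6, 4) <= (7, 7) -> finishes; pool += (2, 0) = (9, 7)
  P8 needs (6, 2) <= (9, 7) -> finishes; pool += (2, 1) = (11, 8)
  P9 needs (4, 2) <= (11, 8) -> finishes; pool += (1, 2) = (12, 10)


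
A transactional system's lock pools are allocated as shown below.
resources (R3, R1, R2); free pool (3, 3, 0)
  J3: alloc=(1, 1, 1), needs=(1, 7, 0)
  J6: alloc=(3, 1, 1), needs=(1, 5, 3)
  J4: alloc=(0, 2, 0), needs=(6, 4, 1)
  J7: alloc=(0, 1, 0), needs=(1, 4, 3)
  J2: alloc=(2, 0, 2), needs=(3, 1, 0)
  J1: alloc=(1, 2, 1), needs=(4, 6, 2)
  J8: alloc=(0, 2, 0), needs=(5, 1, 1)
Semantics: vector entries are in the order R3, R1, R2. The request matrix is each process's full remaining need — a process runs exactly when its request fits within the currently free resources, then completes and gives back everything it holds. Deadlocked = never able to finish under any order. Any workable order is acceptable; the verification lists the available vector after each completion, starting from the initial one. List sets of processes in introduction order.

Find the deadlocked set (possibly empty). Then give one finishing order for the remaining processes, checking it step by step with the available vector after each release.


Deadlocked: J3, J6, J4, J7 and J1.
Key observation: after J2, J8 the pool peaks at (5, 5, 2), and each blocked process is short somewhere: J3 on R1; J6 on R2; J4 on R3; J7 on R2; J1 on R1.
One completion order for the rest: J2, J8. Step-by-step check:
  pool = (3, 3, 0)
  run J2 (needs (3, 1, 0), free (3, 3, 0)); after release of (2, 0, 2) the pool is (5, 3, 2)
  run J8 (needs (5, 1, 1), free (5, 3, 2)); after release of (0, 2, 0) the pool is (5, 5, 2)
The stuck group stays short no matter what:
  J3 still needs (1, 7, 0) but only (5, 5, 2) is free — short on R1
  J6 still needs (1, 5, 3) but only (5, 5, 2) is free — short on R2
  J4 still needs (6, 4, 1) but only (5, 5, 2) is free — short on R3
  J7 still needs (1, 4, 3) but only (5, 5, 2) is free — short on R2
  J1 still needs (4, 6, 2) but only (5, 5, 2) is free — short on R1


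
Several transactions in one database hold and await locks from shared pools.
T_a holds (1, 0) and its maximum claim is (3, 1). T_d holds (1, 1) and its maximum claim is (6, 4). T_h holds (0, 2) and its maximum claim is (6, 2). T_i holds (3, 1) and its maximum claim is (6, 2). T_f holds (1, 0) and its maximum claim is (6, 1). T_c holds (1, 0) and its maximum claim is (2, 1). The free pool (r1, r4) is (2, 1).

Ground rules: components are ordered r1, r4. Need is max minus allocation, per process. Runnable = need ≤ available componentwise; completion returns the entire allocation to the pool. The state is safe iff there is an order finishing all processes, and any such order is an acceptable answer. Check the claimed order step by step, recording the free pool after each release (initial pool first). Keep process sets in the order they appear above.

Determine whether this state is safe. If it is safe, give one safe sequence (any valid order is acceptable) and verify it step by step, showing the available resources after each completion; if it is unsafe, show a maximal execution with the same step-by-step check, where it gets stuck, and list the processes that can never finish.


SAFE, for example via the order T_c, T_a, T_i, T_h, T_d, T_f.
Key observation: reading the order forward, T_c is the first process whose need (1, 1) meets the free pool (2, 1) exactly on a resource it requests.
Walking it through:
  pool = (2, 1)
  T_c: need (1, 1) fits (2, 1); releases (1, 0), pool now (3, 1)
  T_a: need (2, 1) fits (3, 1); releases (1, 0), pool now (4, 1)
  T_i: need (3, 1) fits (4, 1); releases (3, 1), pool now (7, 2)
  T_h: need (6, 0) fits (7, 2); releases (0, 2), pool now (7, 4)
  T_d: need (5, 3) fits (7, 4); releases (1, 1), pool now (8, 5)
  T_f: need (5, 1) fits (8, 5); releases (1, 0), pool now (9, 5)


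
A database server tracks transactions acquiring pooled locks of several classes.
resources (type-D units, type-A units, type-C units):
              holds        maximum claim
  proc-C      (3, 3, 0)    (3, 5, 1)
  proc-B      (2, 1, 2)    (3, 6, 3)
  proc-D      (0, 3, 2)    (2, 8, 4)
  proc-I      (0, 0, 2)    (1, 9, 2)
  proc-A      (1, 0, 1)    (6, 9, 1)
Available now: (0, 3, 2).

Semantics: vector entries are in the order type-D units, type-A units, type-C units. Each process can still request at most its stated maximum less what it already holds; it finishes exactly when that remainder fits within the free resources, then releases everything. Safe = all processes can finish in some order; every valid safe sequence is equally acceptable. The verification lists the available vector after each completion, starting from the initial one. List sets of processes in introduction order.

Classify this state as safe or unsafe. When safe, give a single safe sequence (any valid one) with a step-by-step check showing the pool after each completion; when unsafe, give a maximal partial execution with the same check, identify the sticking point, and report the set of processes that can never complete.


SAFE — a valid safe sequence is proc-C, proc-B, proc-D, proc-I, proc-A.
Key observation: reading the order forward, proc-A is the first process whose need (5, 9, 0) meets the free pool (5, 10, 8) exactly on a resource it requests.
Step-by-step check:
  pool = (0, 3, 2)
  proc-C: need (0, 2, 1) fits (0, 3, 2); releases (3, 3, 0), pool now (3, 6, 2)
  proc-B: need (1, 5, 1) fits (3, 6, 2); releases (2, 1, 2), pool now (5, 7, 4)
  proc-D: need (2, 5, 2) fits (5, 7, 4); releases (0, 3, 2), pool now (5, 10, 6)
  proc-I: need (1, 9, 0) fits (5, 10, 6); releases (0, 0, 2), pool now (5, 10, 8)
  proc-A: need (5, 9, 0) fits (5, 10, 8); releases (1, 0, 1), pool now (6, 10, 9)


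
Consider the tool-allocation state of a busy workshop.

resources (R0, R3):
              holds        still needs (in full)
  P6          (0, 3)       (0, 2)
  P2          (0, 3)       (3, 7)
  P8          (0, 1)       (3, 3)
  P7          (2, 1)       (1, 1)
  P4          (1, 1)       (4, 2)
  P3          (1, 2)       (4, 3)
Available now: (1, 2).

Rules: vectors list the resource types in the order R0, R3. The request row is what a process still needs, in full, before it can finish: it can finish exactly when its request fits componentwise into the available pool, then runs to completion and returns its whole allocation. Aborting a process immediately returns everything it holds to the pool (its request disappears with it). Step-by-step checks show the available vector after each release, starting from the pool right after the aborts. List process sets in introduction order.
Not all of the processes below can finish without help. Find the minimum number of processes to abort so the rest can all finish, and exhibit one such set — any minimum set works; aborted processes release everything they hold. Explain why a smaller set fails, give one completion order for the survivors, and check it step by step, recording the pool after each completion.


Abort P4.
Key observation: before aborting P4, P3 was permanently blocked — no order could ever run it; afterwards it completes at step 4.
No smaller set exists: with zero aborts the deadlock remains.
The survivors complete as P6, P7, P2, P3, P8. Check, step by step (starting from the post-abort pool):
  pool = (2, 3)
  P6 needs (0, 2) <= (2, 3) -> finishes; pool += (0, 3) = (2, 6)
  P7 needs (1, 1) <= (2, 6) -> finishes; pool += (2, 1) = (4, 7)
  P2 needs (3, 7) <= (4, 7) -> finishes; pool += (0, 3) = (4, 10)
  P3 needs (4, 3) <= (4, 10) -> finishes; pool += (1, 2) = (5, 12)
  P8 needs (3, 3) <= (5, 12) -> finishes; pool += (0, 1) = (5, 13)


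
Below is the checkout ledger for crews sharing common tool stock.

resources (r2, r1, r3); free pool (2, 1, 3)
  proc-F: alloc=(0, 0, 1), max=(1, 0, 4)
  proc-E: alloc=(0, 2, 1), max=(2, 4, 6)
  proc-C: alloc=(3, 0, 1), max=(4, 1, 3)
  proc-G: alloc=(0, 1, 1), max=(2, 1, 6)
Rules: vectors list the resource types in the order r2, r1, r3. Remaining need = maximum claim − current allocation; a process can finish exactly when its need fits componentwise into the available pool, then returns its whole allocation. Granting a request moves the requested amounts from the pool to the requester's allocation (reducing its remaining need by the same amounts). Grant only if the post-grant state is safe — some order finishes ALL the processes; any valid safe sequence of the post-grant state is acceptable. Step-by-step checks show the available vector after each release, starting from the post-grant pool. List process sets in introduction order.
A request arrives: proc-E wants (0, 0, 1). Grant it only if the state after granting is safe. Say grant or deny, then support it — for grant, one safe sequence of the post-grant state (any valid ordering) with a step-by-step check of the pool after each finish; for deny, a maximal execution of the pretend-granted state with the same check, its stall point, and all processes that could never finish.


DENY. Granting would leave the state unsafe.
Key observation: after proc-C, proc-F the pool peaks at (5, 1, 4), and each blocked process is short somewhere: proc-E on r1; proc-G on r3.
On the post-grant state, proc-C, proc-F is a maximal run — nothing extends it. Verifying each step:
  pool = (2, 1, 2)
  run proc-C (needs (1, 1, 2), free (2, 1, 2)); after release of (3, 0, 1) the pool is (5, 1, 3)
  run proc-F (needs (1, 0, 3), free (5, 1, 3)); after release of (0, 0, 1) the pool is (5, 1, 4)
  blocked: proc-E wants (2, 2, 4), pool (5, 1, 4) — not enough r1
  blocked: proc-G wants (2, 0, 5), pool (5, 1, 4) — not enough r3
Processes that could never finish after the grant: proc-E and proc-G.


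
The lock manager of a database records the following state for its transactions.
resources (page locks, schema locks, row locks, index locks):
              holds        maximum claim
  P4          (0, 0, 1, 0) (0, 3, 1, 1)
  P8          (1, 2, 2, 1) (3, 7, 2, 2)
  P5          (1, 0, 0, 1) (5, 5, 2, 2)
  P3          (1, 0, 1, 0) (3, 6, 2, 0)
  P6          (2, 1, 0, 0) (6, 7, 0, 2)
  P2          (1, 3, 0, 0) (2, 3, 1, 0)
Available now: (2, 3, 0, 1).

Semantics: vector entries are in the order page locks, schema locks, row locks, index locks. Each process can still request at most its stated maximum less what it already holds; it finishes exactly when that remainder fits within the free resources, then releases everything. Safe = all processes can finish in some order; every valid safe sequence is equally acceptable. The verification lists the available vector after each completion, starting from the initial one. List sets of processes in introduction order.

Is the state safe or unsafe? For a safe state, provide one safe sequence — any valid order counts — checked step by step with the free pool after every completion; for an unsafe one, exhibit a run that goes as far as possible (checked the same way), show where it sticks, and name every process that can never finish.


SAFE — a valid safe sequence is P4, P2, P8, P6, P5, P3.
Key observation: P4 is the earliest step where a requested resource binds exactly: need (0, 3, 0, 1), pool (2, 3, 0, 1) at its turn.
Check, step by step:
  pool = (2, 3, 0, 1)
  run P4 (needs (0, 3, 0, 1), free (2, 3, 0, 1)); after release of (0, 0, 1, 0) the pool is (2, 3, 1, 1)
  run P2 (needs (1, 0, 1, 0), free (2, 3, 1, 1)); after release of (1, 3, 0, 0) the pool is (3, 6, 1, 1)
  run P8 (needs (2, 5, 0, 1), free (3, 6, 1, 1)); after release of (1, 2, 2, 1) the pool is (4, 8, 3, 2)
  run P6 (needs (4, 6, 0, 2), free (4, 8, 3, 2)); after release of (2, 1, 0, 0) the pool is (6, 9, 3, 2)
  run P5 (needs (4, 5, 2, 1), free (6, 9, 3, 2)); after release of (1, 0, 0, 1) the pool is (7, 9, 3, 3)
  run P3 (needs (2, 6, 1, 0), free (7, 9, 3, 3)); after release of (1, 0, 1, 0) the pool is (8, 9, 4, 3)


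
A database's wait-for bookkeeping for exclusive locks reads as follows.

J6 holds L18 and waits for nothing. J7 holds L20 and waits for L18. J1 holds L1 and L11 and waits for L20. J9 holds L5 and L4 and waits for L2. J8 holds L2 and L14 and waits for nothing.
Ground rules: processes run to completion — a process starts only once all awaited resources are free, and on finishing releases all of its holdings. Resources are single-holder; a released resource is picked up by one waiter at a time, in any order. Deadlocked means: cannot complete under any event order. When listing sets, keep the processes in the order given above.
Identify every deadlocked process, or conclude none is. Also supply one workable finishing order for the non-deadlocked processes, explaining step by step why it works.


Nothing here is deadlocked.
Key observation: the waits form no ring: some process can always run, and its releases unblock the others one by one.
A valid finishing order for the others: J6, J8, J7, J1, J9.
Step-by-step check:
  J6 waits on nothing -> runs at once and releases L18
  J8 waits on nothing -> runs at once and releases L2 and L14
  J7 waits on L18 — all released -> runs and releases L20
  J1 waits on L20 — all released -> runs and releases L1 and L11
  J9 waits on L2 — all released -> runs and releases L5 and L4


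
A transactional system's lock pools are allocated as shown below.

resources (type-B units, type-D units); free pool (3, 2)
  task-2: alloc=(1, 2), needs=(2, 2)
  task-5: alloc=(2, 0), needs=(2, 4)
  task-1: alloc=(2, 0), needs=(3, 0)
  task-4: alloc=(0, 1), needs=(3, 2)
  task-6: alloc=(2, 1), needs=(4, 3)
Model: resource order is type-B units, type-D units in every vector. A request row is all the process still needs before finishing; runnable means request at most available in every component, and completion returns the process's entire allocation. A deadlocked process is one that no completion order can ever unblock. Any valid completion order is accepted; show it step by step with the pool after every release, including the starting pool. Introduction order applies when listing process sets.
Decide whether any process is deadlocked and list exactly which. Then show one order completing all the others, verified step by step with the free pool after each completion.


No process is deadlocked.
Key observation: task-2 can run right away; the returned allocation unlocks the remaining processes in turn.
One completion order for the rest: task-2, task-1, task-4, task-5, task-6. Walking it through:
  pool = (3, 2)
  task-2 needs (2, 2) <= (3, 2) -> finishes; pool += (1, 2) = (4, 4)
  task-1 needs (3, 0) <= (4, 4) -> finishes; pool += (2, 0) = (6, 4)
  task-4 needs (3, 2) <= (6, 4) -> finishes; pool += (0, 1) = (6, 5)
  task-5 needs (2, 4) <= (6, 5) -> finishes; pool += (2, 0) = (8, 5)
  task-6 needs (4, 3) <= (8, 5) -> finishes; pool += (2, 1) = (10, 6)
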